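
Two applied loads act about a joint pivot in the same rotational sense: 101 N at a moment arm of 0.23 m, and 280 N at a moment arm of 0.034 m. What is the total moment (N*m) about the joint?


M = F1 * d1 + F2 * d2
M = 101 * 0.23 + 280 * 0.034
M = 23.2300 + 9.5200
M = 32.7500


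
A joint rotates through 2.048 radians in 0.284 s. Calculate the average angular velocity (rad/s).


omega = delta_theta / delta_t
omega = 2.048 / 0.284
omega = 7.2113


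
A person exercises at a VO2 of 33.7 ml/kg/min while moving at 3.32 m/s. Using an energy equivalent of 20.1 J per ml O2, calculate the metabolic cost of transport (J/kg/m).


Power per kg = VO2 * 20.1 / 60
Power per kg = 33.7 * 20.1 / 60 = 11.2895 W/kg
Cost = power_per_kg / speed
Cost = 11.2895 / 3.32
Cost = 3.4005


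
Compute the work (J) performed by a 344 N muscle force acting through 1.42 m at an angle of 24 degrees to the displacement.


W = F * d * cos(theta)
theta = 24 deg = 0.4189 rad
cos(theta) = 0.9135
W = 344 * 1.42 * 0.9135
W = 446.2487


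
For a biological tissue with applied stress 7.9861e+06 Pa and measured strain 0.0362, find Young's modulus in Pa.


E = stress / strain
E = 7.9861e+06 / 0.0362
E = 2.2061e+08


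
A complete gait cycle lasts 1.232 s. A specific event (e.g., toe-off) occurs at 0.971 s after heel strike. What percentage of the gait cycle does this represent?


pct = (event_time / cycle_time) * 100
pct = (0.971 / 1.232) * 100
ratio = 0.7881
pct = 78.8149


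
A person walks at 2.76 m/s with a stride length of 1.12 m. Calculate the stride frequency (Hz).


f = v / stride_length
f = 2.76 / 1.12
f = 2.4643


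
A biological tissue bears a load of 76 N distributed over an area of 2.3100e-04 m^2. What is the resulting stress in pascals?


stress = F / A
stress = 76 / 2.3100e-04
stress = 329004.3290


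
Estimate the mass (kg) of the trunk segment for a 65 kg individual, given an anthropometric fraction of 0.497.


m_segment = body_mass * fraction
m_segment = 65 * 0.497
m_segment = 32.3050


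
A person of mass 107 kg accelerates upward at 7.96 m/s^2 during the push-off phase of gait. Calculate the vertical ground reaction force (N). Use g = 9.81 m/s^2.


GRF = m * (g + a)
GRF = 107 * (9.81 + 7.96)
GRF = 107 * 17.7700
GRF = 1901.3900


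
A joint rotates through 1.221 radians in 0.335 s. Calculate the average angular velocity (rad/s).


omega = delta_theta / delta_t
omega = 1.221 / 0.335
omega = 3.6448


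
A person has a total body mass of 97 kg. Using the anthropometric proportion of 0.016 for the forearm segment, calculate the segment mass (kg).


m_segment = body_mass * fraction
m_segment = 97 * 0.016
m_segment = 1.5520


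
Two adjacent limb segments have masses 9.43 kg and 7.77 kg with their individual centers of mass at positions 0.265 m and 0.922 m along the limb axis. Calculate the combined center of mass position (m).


COM = (m1*x1 + m2*x2) / (m1 + m2)
COM = (9.43*0.265 + 7.77*0.922) / (9.43 + 7.77)
Numerator = 9.6629
Denominator = 17.2000
COM = 0.5618


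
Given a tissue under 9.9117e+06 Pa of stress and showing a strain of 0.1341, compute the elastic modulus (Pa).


E = stress / strain
E = 9.9117e+06 / 0.1341
E = 7.3913e+07


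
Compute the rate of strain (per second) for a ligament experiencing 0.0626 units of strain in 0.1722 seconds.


strain_rate = delta_strain / delta_t
strain_rate = 0.0626 / 0.1722
strain_rate = 0.3635


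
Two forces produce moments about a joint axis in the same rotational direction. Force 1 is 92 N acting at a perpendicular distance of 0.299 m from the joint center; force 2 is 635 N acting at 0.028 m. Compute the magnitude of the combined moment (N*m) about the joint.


M = F1 * d1 + F2 * d2
M = 92 * 0.299 + 635 * 0.028
M = 27.5080 + 17.7800
M = 45.2880


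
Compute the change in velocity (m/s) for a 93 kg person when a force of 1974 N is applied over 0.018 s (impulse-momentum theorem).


J = F * dt = 1974 * 0.018 = 35.5320 N*s
delta_v = J / m
delta_v = 35.5320 / 93
delta_v = 0.3821


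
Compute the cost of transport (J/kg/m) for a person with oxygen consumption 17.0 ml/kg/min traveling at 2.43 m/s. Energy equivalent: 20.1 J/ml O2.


Power per kg = VO2 * 20.1 / 60
Power per kg = 17.0 * 20.1 / 60 = 5.6950 W/kg
Cost = power_per_kg / speed
Cost = 5.6950 / 2.43
Cost = 2.3436


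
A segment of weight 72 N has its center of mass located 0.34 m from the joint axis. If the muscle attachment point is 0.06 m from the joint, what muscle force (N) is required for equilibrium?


F_muscle = W * d_load / d_muscle
F_muscle = 72 * 0.34 / 0.06
Numerator = 24.4800
F_muscle = 408.0000


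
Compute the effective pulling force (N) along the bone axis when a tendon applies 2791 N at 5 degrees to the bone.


F_eff = F_tendon * cos(theta)
theta = 5 deg = 0.0873 rad
cos(theta) = 0.9962
F_eff = 2791 * 0.9962
F_eff = 2780.3794


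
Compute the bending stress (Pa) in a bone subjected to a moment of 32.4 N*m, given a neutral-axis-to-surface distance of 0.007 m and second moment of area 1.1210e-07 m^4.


sigma = M * c / I
sigma = 32.4 * 0.007 / 1.1210e-07
M * c = 0.2268
sigma = 2.0232e+06


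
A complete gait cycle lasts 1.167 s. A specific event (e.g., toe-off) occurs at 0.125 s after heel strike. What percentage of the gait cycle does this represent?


pct = (event_time / cycle_time) * 100
pct = (0.125 / 1.167) * 100
ratio = 0.1071
pct = 10.7112


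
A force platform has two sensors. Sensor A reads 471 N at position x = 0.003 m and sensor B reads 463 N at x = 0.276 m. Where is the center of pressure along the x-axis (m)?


COP_x = (F1*x1 + F2*x2) / (F1 + F2)
COP_x = (471*0.003 + 463*0.276) / (471 + 463)
Numerator = 129.2010
Denominator = 934
COP_x = 0.1383


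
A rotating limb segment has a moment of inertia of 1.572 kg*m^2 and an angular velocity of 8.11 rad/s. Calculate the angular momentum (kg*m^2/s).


L = I * omega
L = 1.572 * 8.11
L = 12.7489


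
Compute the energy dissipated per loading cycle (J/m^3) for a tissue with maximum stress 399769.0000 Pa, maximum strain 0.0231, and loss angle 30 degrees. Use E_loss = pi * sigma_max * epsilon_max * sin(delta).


E_loss = pi * sigma_max * epsilon_max * sin(delta)
delta = 30 deg = 0.5236 rad
sin(delta) = 0.5000
E_loss = pi * 399769.0000 * 0.0231 * 0.5000
E_loss = 14505.7761


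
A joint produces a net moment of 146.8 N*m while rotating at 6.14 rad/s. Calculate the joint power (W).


P = M * omega
P = 146.8 * 6.14
P = 901.3520


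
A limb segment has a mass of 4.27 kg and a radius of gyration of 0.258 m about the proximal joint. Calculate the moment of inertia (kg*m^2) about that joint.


I = m * k^2
I = 4.27 * 0.258^2
k^2 = 0.0666
I = 0.2842


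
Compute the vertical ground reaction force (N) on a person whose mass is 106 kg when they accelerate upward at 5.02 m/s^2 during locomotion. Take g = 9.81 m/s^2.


GRF = m * (g + a)
GRF = 106 * (9.81 + 5.02)
GRF = 106 * 14.8300
GRF = 1571.9800


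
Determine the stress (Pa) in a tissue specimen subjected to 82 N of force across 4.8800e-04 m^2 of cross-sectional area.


stress = F / A
stress = 82 / 4.8800e-04
stress = 168032.7869


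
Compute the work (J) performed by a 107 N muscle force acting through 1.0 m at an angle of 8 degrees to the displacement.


W = F * d * cos(theta)
theta = 8 deg = 0.1396 rad
cos(theta) = 0.9903
W = 107 * 1.0 * 0.9903
W = 105.9587


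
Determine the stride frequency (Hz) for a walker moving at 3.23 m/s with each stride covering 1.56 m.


f = v / stride_length
f = 3.23 / 1.56
f = 2.0705


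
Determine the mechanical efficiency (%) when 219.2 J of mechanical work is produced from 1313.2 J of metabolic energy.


eta = (W_mech / E_meta) * 100
eta = (219.2 / 1313.2) * 100
ratio = 0.1669
eta = 16.6920


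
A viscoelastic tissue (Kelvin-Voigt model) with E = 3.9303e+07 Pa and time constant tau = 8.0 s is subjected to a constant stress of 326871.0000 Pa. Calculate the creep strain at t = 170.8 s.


epsilon(t) = (sigma/E) * (1 - exp(-t/tau))
sigma/E = 326871.0000 / 3.9303e+07 = 0.0083
exp(-t/tau) = exp(-170.8 / 8.0) = 5.3433e-10
epsilon = 0.0083 * (1 - 5.3433e-10)
epsilon = 0.0083


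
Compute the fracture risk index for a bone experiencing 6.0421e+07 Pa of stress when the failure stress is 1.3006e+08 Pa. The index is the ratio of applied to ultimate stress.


FRI = applied / ultimate
FRI = 6.0421e+07 / 1.3006e+08
FRI = 0.4646


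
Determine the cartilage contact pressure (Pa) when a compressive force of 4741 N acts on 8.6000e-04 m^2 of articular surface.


P = F / A
P = 4741 / 8.6000e-04
P = 5.5128e+06


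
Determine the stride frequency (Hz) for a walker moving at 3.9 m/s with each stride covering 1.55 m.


f = v / stride_length
f = 3.9 / 1.55
f = 2.5161


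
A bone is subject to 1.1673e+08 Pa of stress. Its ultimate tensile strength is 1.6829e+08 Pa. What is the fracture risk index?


FRI = applied / ultimate
FRI = 1.1673e+08 / 1.6829e+08
FRI = 0.6936


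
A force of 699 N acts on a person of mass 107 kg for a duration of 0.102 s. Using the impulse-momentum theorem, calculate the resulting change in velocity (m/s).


J = F * dt = 699 * 0.102 = 71.2980 N*s
delta_v = J / m
delta_v = 71.2980 / 107
delta_v = 0.6663


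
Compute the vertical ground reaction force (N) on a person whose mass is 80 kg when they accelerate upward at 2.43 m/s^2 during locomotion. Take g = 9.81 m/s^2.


GRF = m * (g + a)
GRF = 80 * (9.81 + 2.43)
GRF = 80 * 12.2400
GRF = 979.2000


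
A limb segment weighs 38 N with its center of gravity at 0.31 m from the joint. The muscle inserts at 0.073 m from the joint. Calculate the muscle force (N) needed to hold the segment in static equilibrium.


F_muscle = W * d_load / d_muscle
F_muscle = 38 * 0.31 / 0.073
Numerator = 11.7800
F_muscle = 161.3699


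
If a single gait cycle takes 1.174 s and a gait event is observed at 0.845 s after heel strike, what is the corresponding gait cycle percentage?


pct = (event_time / cycle_time) * 100
pct = (0.845 / 1.174) * 100
ratio = 0.7198
pct = 71.9761


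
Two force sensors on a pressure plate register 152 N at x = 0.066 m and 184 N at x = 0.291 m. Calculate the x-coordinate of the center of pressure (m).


COP_x = (F1*x1 + F2*x2) / (F1 + F2)
COP_x = (152*0.066 + 184*0.291) / (152 + 184)
Numerator = 63.5760
Denominator = 336
COP_x = 0.1892


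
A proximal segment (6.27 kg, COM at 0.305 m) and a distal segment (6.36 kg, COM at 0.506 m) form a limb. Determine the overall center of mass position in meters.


COM = (m1*x1 + m2*x2) / (m1 + m2)
COM = (6.27*0.305 + 6.36*0.506) / (6.27 + 6.36)
Numerator = 5.1305
Denominator = 12.6300
COM = 0.4062


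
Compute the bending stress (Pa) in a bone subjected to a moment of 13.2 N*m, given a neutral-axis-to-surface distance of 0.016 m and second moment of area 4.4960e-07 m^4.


sigma = M * c / I
sigma = 13.2 * 0.016 / 4.4960e-07
M * c = 0.2112
sigma = 469750.8897


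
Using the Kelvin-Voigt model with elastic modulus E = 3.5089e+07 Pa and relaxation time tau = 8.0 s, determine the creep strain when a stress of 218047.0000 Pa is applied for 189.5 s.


epsilon(t) = (sigma/E) * (1 - exp(-t/tau))
sigma/E = 218047.0000 / 3.5089e+07 = 0.0062
exp(-t/tau) = exp(-189.5 / 8.0) = 5.1600e-11
epsilon = 0.0062 * (1 - 5.1600e-11)
epsilon = 0.0062


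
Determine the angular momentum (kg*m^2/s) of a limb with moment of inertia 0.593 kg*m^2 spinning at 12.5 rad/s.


L = I * omega
L = 0.593 * 12.5
L = 7.4125


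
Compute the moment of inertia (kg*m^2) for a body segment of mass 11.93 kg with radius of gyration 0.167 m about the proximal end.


I = m * k^2
I = 11.93 * 0.167^2
k^2 = 0.0279
I = 0.3327


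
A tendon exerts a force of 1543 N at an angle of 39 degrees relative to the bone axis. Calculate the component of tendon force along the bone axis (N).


F_eff = F_tendon * cos(theta)
theta = 39 deg = 0.6807 rad
cos(theta) = 0.7771
F_eff = 1543 * 0.7771
F_eff = 1199.1362


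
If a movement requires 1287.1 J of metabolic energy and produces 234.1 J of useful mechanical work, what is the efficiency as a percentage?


eta = (W_mech / E_meta) * 100
eta = (234.1 / 1287.1) * 100
ratio = 0.1819
eta = 18.1882


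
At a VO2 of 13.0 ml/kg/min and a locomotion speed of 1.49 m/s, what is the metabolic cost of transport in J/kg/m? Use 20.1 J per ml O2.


Power per kg = VO2 * 20.1 / 60
Power per kg = 13.0 * 20.1 / 60 = 4.3550 W/kg
Cost = power_per_kg / speed
Cost = 4.3550 / 1.49
Cost = 2.9228


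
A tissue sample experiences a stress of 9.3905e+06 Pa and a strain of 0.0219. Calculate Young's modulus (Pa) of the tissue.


E = stress / strain
E = 9.3905e+06 / 0.0219
E = 4.2879e+08


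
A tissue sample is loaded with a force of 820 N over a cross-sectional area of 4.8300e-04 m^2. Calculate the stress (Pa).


stress = F / A
stress = 820 / 4.8300e-04
stress = 1.6977e+06


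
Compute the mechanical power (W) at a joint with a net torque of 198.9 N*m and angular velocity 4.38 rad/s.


P = M * omega
P = 198.9 * 4.38
P = 871.1820


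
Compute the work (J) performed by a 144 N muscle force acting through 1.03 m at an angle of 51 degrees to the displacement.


W = F * d * cos(theta)
theta = 51 deg = 0.8901 rad
cos(theta) = 0.6293
W = 144 * 1.03 * 0.6293
W = 93.3408


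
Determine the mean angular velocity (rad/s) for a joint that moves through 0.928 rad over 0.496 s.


omega = delta_theta / delta_t
omega = 0.928 / 0.496
omega = 1.8710


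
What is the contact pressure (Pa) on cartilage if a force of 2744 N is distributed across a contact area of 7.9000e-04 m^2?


P = F / A
P = 2744 / 7.9000e-04
P = 3.4734e+06


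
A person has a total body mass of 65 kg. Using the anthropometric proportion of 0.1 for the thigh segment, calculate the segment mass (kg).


m_segment = body_mass * fraction
m_segment = 65 * 0.1
m_segment = 6.5000


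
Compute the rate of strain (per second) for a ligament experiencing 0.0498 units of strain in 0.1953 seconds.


strain_rate = delta_strain / delta_t
strain_rate = 0.0498 / 0.1953
strain_rate = 0.2550


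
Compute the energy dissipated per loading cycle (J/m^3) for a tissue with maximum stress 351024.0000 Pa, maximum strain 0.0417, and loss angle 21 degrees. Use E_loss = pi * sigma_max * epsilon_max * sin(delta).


E_loss = pi * sigma_max * epsilon_max * sin(delta)
delta = 21 deg = 0.3665 rad
sin(delta) = 0.3584
E_loss = pi * 351024.0000 * 0.0417 * 0.3584
E_loss = 16479.7986


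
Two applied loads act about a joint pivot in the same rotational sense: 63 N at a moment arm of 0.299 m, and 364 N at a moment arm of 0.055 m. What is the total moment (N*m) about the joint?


M = F1 * d1 + F2 * d2
M = 63 * 0.299 + 364 * 0.055
M = 18.8370 + 20.0200
M = 38.8570


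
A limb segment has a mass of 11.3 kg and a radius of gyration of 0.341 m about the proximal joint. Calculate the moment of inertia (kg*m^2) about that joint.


I = m * k^2
I = 11.3 * 0.341^2
k^2 = 0.1163
I = 1.3140


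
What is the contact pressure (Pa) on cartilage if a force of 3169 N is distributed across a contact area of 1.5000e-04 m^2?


P = F / A
P = 3169 / 1.5000e-04
P = 2.1127e+07


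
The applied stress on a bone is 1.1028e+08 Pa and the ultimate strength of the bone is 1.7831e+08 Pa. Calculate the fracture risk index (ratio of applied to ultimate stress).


FRI = applied / ultimate
FRI = 1.1028e+08 / 1.7831e+08
FRI = 0.6185


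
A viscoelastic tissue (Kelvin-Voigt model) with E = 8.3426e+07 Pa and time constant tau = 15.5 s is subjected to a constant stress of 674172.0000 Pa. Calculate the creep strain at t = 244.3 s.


epsilon(t) = (sigma/E) * (1 - exp(-t/tau))
sigma/E = 674172.0000 / 8.3426e+07 = 0.0081
exp(-t/tau) = exp(-244.3 / 15.5) = 1.4288e-07
epsilon = 0.0081 * (1 - 1.4288e-07)
epsilon = 0.0081


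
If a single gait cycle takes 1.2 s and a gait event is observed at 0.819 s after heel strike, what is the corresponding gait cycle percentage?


pct = (event_time / cycle_time) * 100
pct = (0.819 / 1.2) * 100
ratio = 0.6825
pct = 68.2500


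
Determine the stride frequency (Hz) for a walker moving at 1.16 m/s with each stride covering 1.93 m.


f = v / stride_length
f = 1.16 / 1.93
f = 0.6010


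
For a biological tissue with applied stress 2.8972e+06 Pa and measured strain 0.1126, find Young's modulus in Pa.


E = stress / strain
E = 2.8972e+06 / 0.1126
E = 2.5730e+07


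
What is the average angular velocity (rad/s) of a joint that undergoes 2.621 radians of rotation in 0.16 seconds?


omega = delta_theta / delta_t
omega = 2.621 / 0.16
omega = 16.3812


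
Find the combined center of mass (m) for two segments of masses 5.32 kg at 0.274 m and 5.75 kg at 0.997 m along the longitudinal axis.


COM = (m1*x1 + m2*x2) / (m1 + m2)
COM = (5.32*0.274 + 5.75*0.997) / (5.32 + 5.75)
Numerator = 7.1904
Denominator = 11.0700
COM = 0.6495


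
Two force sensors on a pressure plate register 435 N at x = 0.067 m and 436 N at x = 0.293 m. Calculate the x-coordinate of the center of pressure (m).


COP_x = (F1*x1 + F2*x2) / (F1 + F2)
COP_x = (435*0.067 + 436*0.293) / (435 + 436)
Numerator = 156.8930
Denominator = 871
COP_x = 0.1801


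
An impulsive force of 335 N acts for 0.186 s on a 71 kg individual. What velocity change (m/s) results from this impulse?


J = F * dt = 335 * 0.186 = 62.3100 N*s
delta_v = J / m
delta_v = 62.3100 / 71
delta_v = 0.8776


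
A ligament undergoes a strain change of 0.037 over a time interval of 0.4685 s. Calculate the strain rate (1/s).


strain_rate = delta_strain / delta_t
strain_rate = 0.037 / 0.4685
strain_rate = 0.0790


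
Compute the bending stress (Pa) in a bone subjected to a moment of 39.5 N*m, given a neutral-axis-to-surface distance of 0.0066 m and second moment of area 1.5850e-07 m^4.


sigma = M * c / I
sigma = 39.5 * 0.0066 / 1.5850e-07
M * c = 0.2607
sigma = 1.6448e+06


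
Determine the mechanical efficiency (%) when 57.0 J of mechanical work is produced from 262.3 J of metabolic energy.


eta = (W_mech / E_meta) * 100
eta = (57.0 / 262.3) * 100
ratio = 0.2173
eta = 21.7308


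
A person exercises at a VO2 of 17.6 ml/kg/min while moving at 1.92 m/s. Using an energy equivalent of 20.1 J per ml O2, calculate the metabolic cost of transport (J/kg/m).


Power per kg = VO2 * 20.1 / 60
Power per kg = 17.6 * 20.1 / 60 = 5.8960 W/kg
Cost = power_per_kg / speed
Cost = 5.8960 / 1.92
Cost = 3.0708


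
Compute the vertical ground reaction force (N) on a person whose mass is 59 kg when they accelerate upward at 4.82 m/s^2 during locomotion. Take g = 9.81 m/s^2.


GRF = m * (g + a)
GRF = 59 * (9.81 + 4.82)
GRF = 59 * 14.6300
GRF = 863.1700


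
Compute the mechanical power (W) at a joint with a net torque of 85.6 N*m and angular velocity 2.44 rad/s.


P = M * omega
P = 85.6 * 2.44
P = 208.8640


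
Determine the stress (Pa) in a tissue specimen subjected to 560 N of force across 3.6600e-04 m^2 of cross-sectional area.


stress = F / A
stress = 560 / 3.6600e-04
stress = 1.5301e+06


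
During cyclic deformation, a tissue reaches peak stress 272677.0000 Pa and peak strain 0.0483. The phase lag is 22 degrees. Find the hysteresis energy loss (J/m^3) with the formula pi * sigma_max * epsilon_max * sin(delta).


E_loss = pi * sigma_max * epsilon_max * sin(delta)
delta = 22 deg = 0.3840 rad
sin(delta) = 0.3746
E_loss = pi * 272677.0000 * 0.0483 * 0.3746
E_loss = 15499.6156


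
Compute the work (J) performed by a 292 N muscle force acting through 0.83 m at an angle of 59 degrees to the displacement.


W = F * d * cos(theta)
theta = 59 deg = 1.0297 rad
cos(theta) = 0.5150
W = 292 * 0.83 * 0.5150
W = 124.8246


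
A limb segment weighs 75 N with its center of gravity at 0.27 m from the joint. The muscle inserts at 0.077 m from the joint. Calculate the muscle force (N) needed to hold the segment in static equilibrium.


F_muscle = W * d_load / d_muscle
F_muscle = 75 * 0.27 / 0.077
Numerator = 20.2500
F_muscle = 262.9870


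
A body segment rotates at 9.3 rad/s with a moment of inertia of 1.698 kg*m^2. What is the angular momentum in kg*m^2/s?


L = I * omega
L = 1.698 * 9.3
L = 15.7914


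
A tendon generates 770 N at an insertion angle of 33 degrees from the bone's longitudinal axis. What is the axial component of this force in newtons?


F_eff = F_tendon * cos(theta)
theta = 33 deg = 0.5760 rad
cos(theta) = 0.8387
F_eff = 770 * 0.8387
F_eff = 645.7763


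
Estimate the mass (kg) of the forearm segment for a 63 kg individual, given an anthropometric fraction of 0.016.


m_segment = body_mass * fraction
m_segment = 63 * 0.016
m_segment = 1.0080


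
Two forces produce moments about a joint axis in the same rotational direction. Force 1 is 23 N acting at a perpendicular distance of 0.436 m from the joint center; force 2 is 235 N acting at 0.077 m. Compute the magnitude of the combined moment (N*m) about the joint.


M = F1 * d1 + F2 * d2
M = 23 * 0.436 + 235 * 0.077
M = 10.0280 + 18.0950
M = 28.1230


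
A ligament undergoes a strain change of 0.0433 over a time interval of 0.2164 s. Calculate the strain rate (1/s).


strain_rate = delta_strain / delta_t
strain_rate = 0.0433 / 0.2164
strain_rate = 0.2001


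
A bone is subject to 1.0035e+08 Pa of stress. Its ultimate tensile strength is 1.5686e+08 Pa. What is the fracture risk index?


FRI = applied / ultimate
FRI = 1.0035e+08 / 1.5686e+08
FRI = 0.6397


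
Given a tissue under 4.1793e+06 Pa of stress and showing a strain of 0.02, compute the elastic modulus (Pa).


E = stress / strain
E = 4.1793e+06 / 0.02
E = 2.0896e+08


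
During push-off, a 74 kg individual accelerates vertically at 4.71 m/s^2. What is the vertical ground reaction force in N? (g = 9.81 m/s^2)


GRF = m * (g + a)
GRF = 74 * (9.81 + 4.71)
GRF = 74 * 14.5200
GRF = 1074.4800


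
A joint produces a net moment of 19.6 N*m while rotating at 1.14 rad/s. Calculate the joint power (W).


P = M * omega
P = 19.6 * 1.14
P = 22.3440


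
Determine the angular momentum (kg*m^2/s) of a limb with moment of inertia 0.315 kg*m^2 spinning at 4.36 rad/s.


L = I * omega
L = 0.315 * 4.36
L = 1.3734


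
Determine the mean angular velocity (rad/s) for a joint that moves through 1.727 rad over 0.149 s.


omega = delta_theta / delta_t
omega = 1.727 / 0.149
omega = 11.5906


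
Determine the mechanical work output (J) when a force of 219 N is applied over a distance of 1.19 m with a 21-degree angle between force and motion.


W = F * d * cos(theta)
theta = 21 deg = 0.3665 rad
cos(theta) = 0.9336
W = 219 * 1.19 * 0.9336
W = 243.3004


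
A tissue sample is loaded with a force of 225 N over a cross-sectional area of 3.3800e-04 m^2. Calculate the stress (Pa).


stress = F / A
stress = 225 / 3.3800e-04
stress = 665680.4734


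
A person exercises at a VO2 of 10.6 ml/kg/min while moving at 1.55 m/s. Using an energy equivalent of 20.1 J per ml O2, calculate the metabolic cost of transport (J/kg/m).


Power per kg = VO2 * 20.1 / 60
Power per kg = 10.6 * 20.1 / 60 = 3.5510 W/kg
Cost = power_per_kg / speed
Cost = 3.5510 / 1.55
Cost = 2.2910


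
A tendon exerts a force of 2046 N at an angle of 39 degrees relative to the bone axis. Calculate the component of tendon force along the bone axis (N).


F_eff = F_tendon * cos(theta)
theta = 39 deg = 0.6807 rad
cos(theta) = 0.7771
F_eff = 2046 * 0.7771
F_eff = 1590.0406


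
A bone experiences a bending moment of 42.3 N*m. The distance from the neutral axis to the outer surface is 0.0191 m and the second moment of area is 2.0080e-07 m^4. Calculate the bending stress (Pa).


sigma = M * c / I
sigma = 42.3 * 0.0191 / 2.0080e-07
M * c = 0.8079
sigma = 4.0236e+06


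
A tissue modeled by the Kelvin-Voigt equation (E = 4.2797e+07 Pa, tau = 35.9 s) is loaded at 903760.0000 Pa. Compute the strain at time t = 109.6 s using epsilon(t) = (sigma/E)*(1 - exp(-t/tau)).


epsilon(t) = (sigma/E) * (1 - exp(-t/tau))
sigma/E = 903760.0000 / 4.2797e+07 = 0.0211
exp(-t/tau) = exp(-109.6 / 35.9) = 0.0472
epsilon = 0.0211 * (1 - 0.0472)
epsilon = 0.0201


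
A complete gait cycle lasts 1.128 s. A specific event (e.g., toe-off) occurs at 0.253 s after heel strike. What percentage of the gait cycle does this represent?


pct = (event_time / cycle_time) * 100
pct = (0.253 / 1.128) * 100
ratio = 0.2243
pct = 22.4291


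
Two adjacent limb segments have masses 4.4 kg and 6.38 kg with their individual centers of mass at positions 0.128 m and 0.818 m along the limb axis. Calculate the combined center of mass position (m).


COM = (m1*x1 + m2*x2) / (m1 + m2)
COM = (4.4*0.128 + 6.38*0.818) / (4.4 + 6.38)
Numerator = 5.7820
Denominator = 10.7800
COM = 0.5364


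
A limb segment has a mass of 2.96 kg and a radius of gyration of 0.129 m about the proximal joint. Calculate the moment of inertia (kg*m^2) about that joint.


I = m * k^2
I = 2.96 * 0.129^2
k^2 = 0.0166
I = 0.0493


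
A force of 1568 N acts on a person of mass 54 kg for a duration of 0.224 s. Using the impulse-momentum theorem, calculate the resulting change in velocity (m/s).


J = F * dt = 1568 * 0.224 = 351.2320 N*s
delta_v = J / m
delta_v = 351.2320 / 54
delta_v = 6.5043


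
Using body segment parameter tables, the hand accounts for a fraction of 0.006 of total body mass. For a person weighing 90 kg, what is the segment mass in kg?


m_segment = body_mass * fraction
m_segment = 90 * 0.006
m_segment = 0.5400


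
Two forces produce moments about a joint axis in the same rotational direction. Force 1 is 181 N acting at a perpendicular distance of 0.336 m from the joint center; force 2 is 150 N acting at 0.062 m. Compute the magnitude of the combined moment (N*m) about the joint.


M = F1 * d1 + F2 * d2
M = 181 * 0.336 + 150 * 0.062
M = 60.8160 + 9.3000
M = 70.1160


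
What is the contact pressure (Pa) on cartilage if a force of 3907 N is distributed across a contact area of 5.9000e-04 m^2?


P = F / A
P = 3907 / 5.9000e-04
P = 6.6220e+06


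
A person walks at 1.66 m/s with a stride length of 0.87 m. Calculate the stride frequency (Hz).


f = v / stride_length
f = 1.66 / 0.87
f = 1.9080


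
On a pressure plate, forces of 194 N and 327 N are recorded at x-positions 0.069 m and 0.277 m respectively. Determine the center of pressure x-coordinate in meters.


COP_x = (F1*x1 + F2*x2) / (F1 + F2)
COP_x = (194*0.069 + 327*0.277) / (194 + 327)
Numerator = 103.9650
Denominator = 521
COP_x = 0.1995


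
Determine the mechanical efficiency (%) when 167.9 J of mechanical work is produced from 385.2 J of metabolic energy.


eta = (W_mech / E_meta) * 100
eta = (167.9 / 385.2) * 100
ratio = 0.4359
eta = 43.5877


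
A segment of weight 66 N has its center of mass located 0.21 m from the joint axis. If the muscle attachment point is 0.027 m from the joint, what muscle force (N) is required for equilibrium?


F_muscle = W * d_load / d_muscle
F_muscle = 66 * 0.21 / 0.027
Numerator = 13.8600
F_muscle = 513.3333


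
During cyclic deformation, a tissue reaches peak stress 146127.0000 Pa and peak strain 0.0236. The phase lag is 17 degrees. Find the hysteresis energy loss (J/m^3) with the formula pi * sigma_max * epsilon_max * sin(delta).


E_loss = pi * sigma_max * epsilon_max * sin(delta)
delta = 17 deg = 0.2967 rad
sin(delta) = 0.2924
E_loss = pi * 146127.0000 * 0.0236 * 0.2924
E_loss = 3167.5807


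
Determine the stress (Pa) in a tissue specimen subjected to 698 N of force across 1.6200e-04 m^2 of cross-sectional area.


stress = F / A
stress = 698 / 1.6200e-04
stress = 4.3086e+06


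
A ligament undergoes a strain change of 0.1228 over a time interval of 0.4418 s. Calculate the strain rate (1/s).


strain_rate = delta_strain / delta_t
strain_rate = 0.1228 / 0.4418
strain_rate = 0.2780


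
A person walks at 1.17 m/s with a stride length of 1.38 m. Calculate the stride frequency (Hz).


f = v / stride_length
f = 1.17 / 1.38
f = 0.8478


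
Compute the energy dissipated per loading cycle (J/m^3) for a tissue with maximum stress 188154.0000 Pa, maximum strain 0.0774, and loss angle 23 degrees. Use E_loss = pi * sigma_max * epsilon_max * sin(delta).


E_loss = pi * sigma_max * epsilon_max * sin(delta)
delta = 23 deg = 0.4014 rad
sin(delta) = 0.3907
E_loss = pi * 188154.0000 * 0.0774 * 0.3907
E_loss = 17876.4921


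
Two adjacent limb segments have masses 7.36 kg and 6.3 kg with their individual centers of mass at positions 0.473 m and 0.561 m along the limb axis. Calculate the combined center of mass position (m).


COM = (m1*x1 + m2*x2) / (m1 + m2)
COM = (7.36*0.473 + 6.3*0.561) / (7.36 + 6.3)
Numerator = 7.0156
Denominator = 13.6600
COM = 0.5136


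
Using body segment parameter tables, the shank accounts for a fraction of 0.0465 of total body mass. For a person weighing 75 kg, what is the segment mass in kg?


m_segment = body_mass * fraction
m_segment = 75 * 0.0465
m_segment = 3.4875


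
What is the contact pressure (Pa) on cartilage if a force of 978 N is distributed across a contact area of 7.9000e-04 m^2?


P = F / A
P = 978 / 7.9000e-04
P = 1.2380e+06


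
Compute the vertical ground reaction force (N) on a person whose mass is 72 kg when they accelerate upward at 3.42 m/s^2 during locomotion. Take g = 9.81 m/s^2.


GRF = m * (g + a)
GRF = 72 * (9.81 + 3.42)
GRF = 72 * 13.2300
GRF = 952.5600


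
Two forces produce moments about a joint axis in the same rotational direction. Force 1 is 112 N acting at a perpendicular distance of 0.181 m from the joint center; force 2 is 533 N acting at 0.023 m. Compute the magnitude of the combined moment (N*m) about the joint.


M = F1 * d1 + F2 * d2
M = 112 * 0.181 + 533 * 0.023
M = 20.2720 + 12.2590
M = 32.5310


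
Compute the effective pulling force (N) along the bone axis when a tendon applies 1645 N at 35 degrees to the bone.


F_eff = F_tendon * cos(theta)
theta = 35 deg = 0.6109 rad
cos(theta) = 0.8192
F_eff = 1645 * 0.8192
F_eff = 1347.5051


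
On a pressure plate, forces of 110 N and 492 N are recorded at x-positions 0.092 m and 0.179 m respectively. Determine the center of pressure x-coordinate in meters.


COP_x = (F1*x1 + F2*x2) / (F1 + F2)
COP_x = (110*0.092 + 492*0.179) / (110 + 492)
Numerator = 98.1880
Denominator = 602
COP_x = 0.1631


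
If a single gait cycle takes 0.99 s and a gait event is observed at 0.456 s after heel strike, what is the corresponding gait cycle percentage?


pct = (event_time / cycle_time) * 100
pct = (0.456 / 0.99) * 100
ratio = 0.4606
pct = 46.0606


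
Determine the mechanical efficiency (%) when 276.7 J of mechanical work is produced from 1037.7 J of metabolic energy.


eta = (W_mech / E_meta) * 100
eta = (276.7 / 1037.7) * 100
ratio = 0.2666
eta = 26.6647


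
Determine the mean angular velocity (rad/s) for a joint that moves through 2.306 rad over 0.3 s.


omega = delta_theta / delta_t
omega = 2.306 / 0.3
omega = 7.6867


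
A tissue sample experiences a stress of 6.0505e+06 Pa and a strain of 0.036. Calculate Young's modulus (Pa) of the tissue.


E = stress / strain
E = 6.0505e+06 / 0.036
E = 1.6807e+08


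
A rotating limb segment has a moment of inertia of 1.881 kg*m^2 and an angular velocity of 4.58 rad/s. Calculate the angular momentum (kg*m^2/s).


L = I * omega
L = 1.881 * 4.58
L = 8.6150


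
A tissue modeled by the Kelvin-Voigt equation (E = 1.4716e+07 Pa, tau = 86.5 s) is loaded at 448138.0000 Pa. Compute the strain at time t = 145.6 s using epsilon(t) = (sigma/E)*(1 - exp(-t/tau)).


epsilon(t) = (sigma/E) * (1 - exp(-t/tau))
sigma/E = 448138.0000 / 1.4716e+07 = 0.0305
exp(-t/tau) = exp(-145.6 / 86.5) = 0.1858
epsilon = 0.0305 * (1 - 0.1858)
epsilon = 0.0248


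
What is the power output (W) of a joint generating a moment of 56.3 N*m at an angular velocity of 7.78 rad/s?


P = M * omega
P = 56.3 * 7.78
P = 438.0140


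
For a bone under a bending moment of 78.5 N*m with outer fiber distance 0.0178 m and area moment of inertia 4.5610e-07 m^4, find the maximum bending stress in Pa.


sigma = M * c / I
sigma = 78.5 * 0.0178 / 4.5610e-07
M * c = 1.3973
sigma = 3.0636e+06


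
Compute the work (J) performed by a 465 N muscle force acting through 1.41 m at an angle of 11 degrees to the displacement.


W = F * d * cos(theta)
theta = 11 deg = 0.1920 rad
cos(theta) = 0.9816
W = 465 * 1.41 * 0.9816
W = 643.6039


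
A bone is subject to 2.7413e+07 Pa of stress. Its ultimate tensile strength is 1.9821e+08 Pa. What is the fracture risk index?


FRI = applied / ultimate
FRI = 2.7413e+07 / 1.9821e+08
FRI = 0.1383


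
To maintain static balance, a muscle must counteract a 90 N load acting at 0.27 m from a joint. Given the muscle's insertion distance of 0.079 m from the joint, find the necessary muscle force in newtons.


F_muscle = W * d_load / d_muscle
F_muscle = 90 * 0.27 / 0.079
Numerator = 24.3000
F_muscle = 307.5949


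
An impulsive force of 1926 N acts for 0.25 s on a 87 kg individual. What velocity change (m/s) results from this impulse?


J = F * dt = 1926 * 0.25 = 481.5000 N*s
delta_v = J / m
delta_v = 481.5000 / 87
delta_v = 5.5345


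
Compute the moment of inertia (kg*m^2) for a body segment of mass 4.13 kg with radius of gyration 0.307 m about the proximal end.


I = m * k^2
I = 4.13 * 0.307^2
k^2 = 0.0942
I = 0.3892


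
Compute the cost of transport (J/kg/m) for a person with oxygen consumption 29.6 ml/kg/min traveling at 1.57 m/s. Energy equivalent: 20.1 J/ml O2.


Power per kg = VO2 * 20.1 / 60
Power per kg = 29.6 * 20.1 / 60 = 9.9160 W/kg
Cost = power_per_kg / speed
Cost = 9.9160 / 1.57
Cost = 6.3159


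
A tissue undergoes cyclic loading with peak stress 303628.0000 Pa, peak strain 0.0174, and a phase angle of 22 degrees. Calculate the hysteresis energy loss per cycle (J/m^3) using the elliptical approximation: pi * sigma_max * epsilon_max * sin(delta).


E_loss = pi * sigma_max * epsilon_max * sin(delta)
delta = 22 deg = 0.3840 rad
sin(delta) = 0.3746
E_loss = pi * 303628.0000 * 0.0174 * 0.3746
E_loss = 6217.5081


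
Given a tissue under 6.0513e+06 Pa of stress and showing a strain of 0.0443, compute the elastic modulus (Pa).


E = stress / strain
E = 6.0513e+06 / 0.0443
E = 1.3660e+08


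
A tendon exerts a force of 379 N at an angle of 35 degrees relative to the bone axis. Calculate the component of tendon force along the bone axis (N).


F_eff = F_tendon * cos(theta)
theta = 35 deg = 0.6109 rad
cos(theta) = 0.8192
F_eff = 379 * 0.8192
F_eff = 310.4586


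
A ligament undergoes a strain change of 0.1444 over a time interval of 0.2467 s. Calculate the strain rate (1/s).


strain_rate = delta_strain / delta_t
strain_rate = 0.1444 / 0.2467
strain_rate = 0.5853


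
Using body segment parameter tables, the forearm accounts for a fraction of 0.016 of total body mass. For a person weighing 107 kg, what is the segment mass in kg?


m_segment = body_mass * fraction
m_segment = 107 * 0.016
m_segment = 1.7120


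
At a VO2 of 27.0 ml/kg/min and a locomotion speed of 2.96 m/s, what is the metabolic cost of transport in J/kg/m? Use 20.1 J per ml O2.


Power per kg = VO2 * 20.1 / 60
Power per kg = 27.0 * 20.1 / 60 = 9.0450 W/kg
Cost = power_per_kg / speed
Cost = 9.0450 / 2.96
Cost = 3.0557


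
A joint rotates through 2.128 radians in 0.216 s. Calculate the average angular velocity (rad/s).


omega = delta_theta / delta_t
omega = 2.128 / 0.216
omega = 9.8519


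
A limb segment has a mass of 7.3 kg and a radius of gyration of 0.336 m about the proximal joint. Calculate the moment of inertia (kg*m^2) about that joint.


I = m * k^2
I = 7.3 * 0.336^2
k^2 = 0.1129
I = 0.8241


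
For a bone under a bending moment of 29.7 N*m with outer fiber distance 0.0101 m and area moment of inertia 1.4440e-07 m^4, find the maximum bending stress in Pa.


sigma = M * c / I
sigma = 29.7 * 0.0101 / 1.4440e-07
M * c = 0.3000
sigma = 2.0774e+06


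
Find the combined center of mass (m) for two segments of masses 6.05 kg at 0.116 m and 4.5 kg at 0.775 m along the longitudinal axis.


COM = (m1*x1 + m2*x2) / (m1 + m2)
COM = (6.05*0.116 + 4.5*0.775) / (6.05 + 4.5)
Numerator = 4.1893
Denominator = 10.5500
COM = 0.3971


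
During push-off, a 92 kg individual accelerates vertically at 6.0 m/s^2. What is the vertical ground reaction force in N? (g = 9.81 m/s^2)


GRF = m * (g + a)
GRF = 92 * (9.81 + 6.0)
GRF = 92 * 15.8100
GRF = 1454.5200


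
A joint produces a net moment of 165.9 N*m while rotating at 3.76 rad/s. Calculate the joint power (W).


P = M * omega
P = 165.9 * 3.76
P = 623.7840


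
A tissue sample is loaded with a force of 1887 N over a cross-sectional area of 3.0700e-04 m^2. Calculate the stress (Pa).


stress = F / A
stress = 1887 / 3.0700e-04
stress = 6.1466e+06


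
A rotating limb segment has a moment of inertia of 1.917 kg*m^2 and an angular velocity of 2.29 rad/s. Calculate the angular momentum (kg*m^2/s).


L = I * omega
L = 1.917 * 2.29
L = 4.3899


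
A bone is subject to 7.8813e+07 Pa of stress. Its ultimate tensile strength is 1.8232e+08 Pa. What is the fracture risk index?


FRI = applied / ultimate
FRI = 7.8813e+07 / 1.8232e+08
FRI = 0.4323


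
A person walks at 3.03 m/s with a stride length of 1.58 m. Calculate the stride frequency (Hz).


f = v / stride_length
f = 3.03 / 1.58
f = 1.9177


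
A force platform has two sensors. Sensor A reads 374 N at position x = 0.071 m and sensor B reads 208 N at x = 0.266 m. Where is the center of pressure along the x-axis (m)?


COP_x = (F1*x1 + F2*x2) / (F1 + F2)
COP_x = (374*0.071 + 208*0.266) / (374 + 208)
Numerator = 81.8820
Denominator = 582
COP_x = 0.1407


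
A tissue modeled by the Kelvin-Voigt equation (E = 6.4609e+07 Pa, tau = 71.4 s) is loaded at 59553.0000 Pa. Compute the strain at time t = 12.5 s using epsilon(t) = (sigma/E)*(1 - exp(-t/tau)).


epsilon(t) = (sigma/E) * (1 - exp(-t/tau))
sigma/E = 59553.0000 / 6.4609e+07 = 9.2174e-04
exp(-t/tau) = exp(-12.5 / 71.4) = 0.8394
epsilon = 9.2174e-04 * (1 - 0.8394)
epsilon = 1.4803e-04


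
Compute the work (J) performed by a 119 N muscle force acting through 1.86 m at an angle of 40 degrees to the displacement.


W = F * d * cos(theta)
theta = 40 deg = 0.6981 rad
cos(theta) = 0.7660
W = 119 * 1.86 * 0.7660
W = 169.5563


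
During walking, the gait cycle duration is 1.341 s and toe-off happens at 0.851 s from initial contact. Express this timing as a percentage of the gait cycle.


pct = (event_time / cycle_time) * 100
pct = (0.851 / 1.341) * 100
ratio = 0.6346
pct = 63.4601


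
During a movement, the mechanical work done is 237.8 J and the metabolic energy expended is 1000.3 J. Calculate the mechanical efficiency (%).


eta = (W_mech / E_meta) * 100
eta = (237.8 / 1000.3) * 100
ratio = 0.2377
eta = 23.7729


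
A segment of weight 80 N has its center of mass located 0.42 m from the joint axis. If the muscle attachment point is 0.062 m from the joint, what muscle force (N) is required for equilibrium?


F_muscle = W * d_load / d_muscle
F_muscle = 80 * 0.42 / 0.062
Numerator = 33.6000
F_muscle = 541.9355


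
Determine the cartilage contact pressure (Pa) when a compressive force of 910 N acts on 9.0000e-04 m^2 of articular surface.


P = F / A
P = 910 / 9.0000e-04
P = 1.0111e+06


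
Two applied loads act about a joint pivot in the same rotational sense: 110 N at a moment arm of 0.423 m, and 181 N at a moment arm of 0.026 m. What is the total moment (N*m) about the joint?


M = F1 * d1 + F2 * d2
M = 110 * 0.423 + 181 * 0.026
M = 46.5300 + 4.7060
M = 51.2360
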